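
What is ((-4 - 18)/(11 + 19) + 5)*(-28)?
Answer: -1792/15 ≈ -119.47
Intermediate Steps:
((-4 - 18)/(11 + 19) + 5)*(-28) = (-22/30 + 5)*(-28) = (-22*1/30 + 5)*(-28) = (-11/15 + 5)*(-28) = (64/15)*(-28) = -1792/15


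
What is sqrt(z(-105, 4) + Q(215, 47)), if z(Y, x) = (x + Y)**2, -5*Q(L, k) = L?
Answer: sqrt(10158) ≈ 100.79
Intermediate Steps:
Q(L, k) = -L/5
z(Y, x) = (Y + x)**2
sqrt(z(-105, 4) + Q(215, 47)) = sqrt((-105 + 4)**2 - 1/5*215) = sqrt((-101)**2 - 43) = sqrt(10201 - 43) = sqrt(10158)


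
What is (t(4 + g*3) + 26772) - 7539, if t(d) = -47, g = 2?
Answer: 19186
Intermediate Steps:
(t(4 + g*3) + 26772) - 7539 = (-47 + 26772) - 7539 = 26725 - 7539 = 19186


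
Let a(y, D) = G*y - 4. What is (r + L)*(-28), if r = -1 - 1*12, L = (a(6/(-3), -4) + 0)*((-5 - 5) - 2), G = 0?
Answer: -980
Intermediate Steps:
a(y, D) = -4 (a(y, D) = 0*y - 4 = 0 - 4 = -4)
L = 48 (L = (-4 + 0)*((-5 - 5) - 2) = -4*(-10 - 2) = -4*(-12) = 48)
r = -13 (r = -1 - 12 = -13)
(r + L)*(-28) = (-13 + 48)*(-28) = 35*(-28) = -980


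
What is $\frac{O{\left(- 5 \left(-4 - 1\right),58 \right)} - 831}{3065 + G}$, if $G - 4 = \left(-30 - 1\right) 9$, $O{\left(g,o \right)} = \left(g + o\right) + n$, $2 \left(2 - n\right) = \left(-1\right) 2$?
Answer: $- \frac{149}{558} \approx -0.26702$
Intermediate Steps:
$n = 3$ ($n = 2 - \frac{\left(-1\right) 2}{2} = 2 - -1 = 2 + 1 = 3$)
$O{\left(g,o \right)} = 3 + g + o$ ($O{\left(g,o \right)} = \left(g + o\right) + 3 = 3 + g + o$)
$G = -275$ ($G = 4 + \left(-30 - 1\right) 9 = 4 - 279 = -275$)
$\frac{O{\left(- 5 \left(-4 - 1\right),58 \right)} - 831}{3065 + G} = \frac{\left(3 - 5 \left(-4 - 1\right) + 58\right) - 831}{3065 - 275} = \frac{\left(3 - -25 + 58\right) - 831}{2790} = \left(\left(3 + 25 + 58\right) - 831\right) \frac{1}{2790} = \left(86 - 831\right) \frac{1}{2790} = \left(-745\right) \frac{1}{2790} = - \frac{149}{558}$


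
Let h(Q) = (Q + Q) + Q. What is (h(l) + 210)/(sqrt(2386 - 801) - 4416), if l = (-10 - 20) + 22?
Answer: -821376/19499471 - 186*sqrt(1585)/19499471 ≈ -0.042503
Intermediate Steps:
l = -8 (l = -30 + 22 = -8)
h(Q) = 3*Q (h(Q) = 2*Q + Q = 3*Q)
(h(l) + 210)/(sqrt(2386 - 801) - 4416) = (3*(-8) + 210)/(sqrt(2386 - 801) - 4416) = (-24 + 210)/(sqrt(1585) - 4416) = 186/(-4416 + sqrt(1585))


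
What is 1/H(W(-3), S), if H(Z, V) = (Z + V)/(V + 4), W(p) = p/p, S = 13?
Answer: 17/14 ≈ 1.2143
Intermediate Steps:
W(p) = 1
H(Z, V) = (V + Z)/(4 + V)
1/H(W(-3), S) = 1/((13 + 1)/(4 + 13)) = 1/(14/17) = 17/14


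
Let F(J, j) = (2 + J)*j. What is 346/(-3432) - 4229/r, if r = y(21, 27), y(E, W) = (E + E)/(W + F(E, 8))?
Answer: -255204445/12012 ≈ -21246.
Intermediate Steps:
F(J, j) = j*(2 + J)
y(E, W) = 2*E/(16 + W + 8*E) (y(E, W) = (E + E)/(W + 8*(2 + E)) = (2*E)/(W + (16 + 8*E)) = (2*E)/(16 + W + 8*E) = 2*E/(16 + W + 8*E))
r = 42/211 (r = 2*21/(16 + 27 + 8*21) = 2*21/(16 + 27 + 168) = 2*21/211 = 2*21*(1/211) = 42/211 ≈ 0.19905)
346/(-3432) - 4229/r = 346/(-3432) - 4229/42/211 = 346*(-1/3432) - 4229*211/42 = -173/1716 - 892319/42 = -255204445/12012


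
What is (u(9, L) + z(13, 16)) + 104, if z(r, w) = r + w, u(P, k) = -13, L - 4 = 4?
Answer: 120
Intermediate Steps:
L = 8 (L = 4 + 4 = 8)
(u(9, L) + z(13, 16)) + 104 = (-13 + (13 + 16)) + 104 = (-13 + 29) + 104 = 16 + 104 = 120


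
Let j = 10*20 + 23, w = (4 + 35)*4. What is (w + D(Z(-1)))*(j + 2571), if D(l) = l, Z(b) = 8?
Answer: 458216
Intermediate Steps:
w = 156 (w = 39*4 = 156)
j = 223 (j = 200 + 23 = 223)
(w + D(Z(-1)))*(j + 2571) = (156 + 8)*(223 + 2571) = 164*2794 = 458216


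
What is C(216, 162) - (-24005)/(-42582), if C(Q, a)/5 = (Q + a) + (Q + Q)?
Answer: 172433095/42582 ≈ 4049.4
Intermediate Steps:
C(Q, a) = 5*a + 15*Q (C(Q, a) = 5*((Q + a) + (Q + Q)) = 5*((Q + a) + 2*Q) = 5*(a + 3*Q) = 5*a + 15*Q)
C(216, 162) - (-24005)/(-42582) = (5*162 + 15*216) - (-24005)/(-42582) = (810 + 3240) - (-24005)*(-1)/42582 = 4050 - 1*24005/42582 = 4050 - 24005/42582 = 172433095/42582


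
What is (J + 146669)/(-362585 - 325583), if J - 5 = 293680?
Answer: -220177/344084 ≈ -0.63989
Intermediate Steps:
J = 293685 (J = 5 + 293680 = 293685)
(J + 146669)/(-362585 - 325583) = (293685 + 146669)/(-362585 - 325583) = 440354/(-688168) = 440354*(-1/688168) = -220177/344084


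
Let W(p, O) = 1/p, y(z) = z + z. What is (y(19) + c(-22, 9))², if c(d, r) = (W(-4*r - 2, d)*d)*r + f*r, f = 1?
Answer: 984064/361 ≈ 2725.9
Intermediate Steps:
y(z) = 2*z
c(d, r) = r + d*r/(-2 - 4*r) (c(d, r) = (d/(-4*r - 2))*r + 1*r = (d/(-2 - 4*r))*r + r = d*r/(-2 - 4*r) + r = r + d*r/(-2 - 4*r))
(y(19) + c(-22, 9))² = (2*19 + (½)*9*(2 - 1*(-22) + 4*9)/(1 + 2*9))² = (38 + (½)*9*(2 + 22 + 36)/(1 + 18))² = (38 + (½)*9*60/19)² = (38 + (½)*9*(1/19)*60)² = (38 + 270/19)² = (992/19)² = 984064/361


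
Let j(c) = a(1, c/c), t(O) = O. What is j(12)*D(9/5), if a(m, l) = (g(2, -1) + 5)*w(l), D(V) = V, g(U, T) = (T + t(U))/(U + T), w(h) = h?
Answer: 54/5 ≈ 10.800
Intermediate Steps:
g(U, T) = 1 (g(U, T) = (T + U)/(U + T) = (T + U)/(T + U) = 1)
a(m, l) = 6*l (a(m, l) = (1 + 5)*l = 6*l)
j(c) = 6 (j(c) = 6*(c/c) = 6*1 = 6)
j(12)*D(9/5) = 6*(9/5) = 54/5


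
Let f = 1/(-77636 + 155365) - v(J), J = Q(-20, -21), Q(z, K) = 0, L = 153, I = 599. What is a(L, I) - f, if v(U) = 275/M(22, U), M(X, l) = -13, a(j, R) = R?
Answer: 583900235/1010477 ≈ 577.85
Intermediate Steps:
J = 0
v(U) = -275/13 (v(U) = 275/(-13) = 275*(-1/13) = -275/13)
f = 21375488/1010477 (f = 1/(-77636 + 155365) - 1*(-275/13) = 1/77729 + 275/13 = 21375488/1010477 ≈ 21.154)
a(L, I) - f = 599 - 1*21375488/1010477 = 599 - 21375488/1010477 = 583900235/1010477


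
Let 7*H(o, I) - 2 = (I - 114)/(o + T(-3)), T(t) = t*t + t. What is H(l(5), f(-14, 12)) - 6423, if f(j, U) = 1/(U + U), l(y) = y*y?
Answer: -33452231/5208 ≈ -6423.2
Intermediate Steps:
l(y) = y**2
T(t) = t + t**2 (T(t) = t**2 + t = t + t**2)
f(j, U) = 1/(2*U)
H(o, I) = 2/7 + (-114 + I)/(7*(6 + o)) (H(o, I) = 2/7 + ((I - 114)/(o - 3*(1 - 3)))/7 = 2/7 + ((-114 + I)/(o - 3*(-2)))/7 = 2/7 + ((-114 + I)/(o + 6))/7 = 2/7 + ((-114 + I)/(6 + o))/7 = 2/7 + (-114 + I)/(7*(6 + o)))
H(l(5), f(-14, 12)) - 6423 = (-102 + (1/2)/12 + 2*5**2)/(7*(6 + 5**2)) - 6423 = (-102 + (1/2)*(1/12) + 2*25)/(7*(6 + 25)) - 6423 = (1/7)*(-102 + 1/24 + 50)/31 - 6423 = (1/7)*(1/31)*(-1247/24) - 6423 = -1247/5208 - 6423 = -33452231/5208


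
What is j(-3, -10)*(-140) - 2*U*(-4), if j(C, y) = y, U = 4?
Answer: 1432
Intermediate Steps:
j(-3, -10)*(-140) - 2*U*(-4) = -10*(-140) - 2*4*(-4) = 1400 - 8*(-4) = 1400 + 32 = 1432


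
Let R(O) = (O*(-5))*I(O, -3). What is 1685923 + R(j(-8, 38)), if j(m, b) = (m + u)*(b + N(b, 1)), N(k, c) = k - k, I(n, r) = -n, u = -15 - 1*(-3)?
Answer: 4573923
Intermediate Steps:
u = -12 (u = -15 + 3 = -12)
N(k, c) = 0
j(m, b) = b*(-12 + m) (j(m, b) = (m - 12)*(b + 0) = (-12 + m)*b = b*(-12 + m))
R(O) = 5*O² (R(O) = (O*(-5))*(-O) = (-5*O)*(-O) = 5*O²)
1685923 + R(j(-8, 38)) = 1685923 + 5*(38*(-12 - 8))² = 1685923 + 5*(38*(-20))² = 1685923 + 5*(-760)² = 1685923 + 5*577600 = 1685923 + 2888000 = 4573923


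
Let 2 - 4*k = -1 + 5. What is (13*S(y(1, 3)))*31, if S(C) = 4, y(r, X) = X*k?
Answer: 1612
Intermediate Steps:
k = -1/2 (k = 1/2 - (-1 + 5)/4 = 1/2 - 1/4*4 = 1/2 - 1 = -1/2 ≈ -0.50000)
y(r, X) = -X/2 (y(r, X) = X*(-1/2) = -X/2)
(13*S(y(1, 3)))*31 = (13*4)*31 = 52*31 = 1612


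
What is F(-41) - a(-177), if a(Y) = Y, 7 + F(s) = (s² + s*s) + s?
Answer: 3491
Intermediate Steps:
F(s) = -7 + s + 2*s² (F(s) = -7 + ((s² + s*s) + s) = -7 + ((s² + s²) + s) = -7 + (2*s² + s) = -7 + (s + 2*s²) = -7 + s + 2*s²)
F(-41) - a(-177) = (-7 - 41 + 2*(-41)²) - 1*(-177) = (-7 - 41 + 2*1681) + 177 = (-7 - 41 + 3362) + 177 = 3314 + 177 = 3491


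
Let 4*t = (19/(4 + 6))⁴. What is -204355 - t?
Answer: -8174330321/40000 ≈ -2.0436e+5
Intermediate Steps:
t = 130321/40000 (t = (19/(4 + 6))⁴/4 = (19/10)⁴/4 = (¼)*(130321/10000) = 130321/40000 ≈ 3.2580)
-204355 - t = -204355 - 1*130321/40000 = -204355 - 130321/40000 = -8174330321/40000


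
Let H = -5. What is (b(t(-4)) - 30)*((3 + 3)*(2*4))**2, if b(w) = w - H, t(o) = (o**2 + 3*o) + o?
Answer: -57600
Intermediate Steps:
t(o) = o**2 + 4*o
b(w) = 5 + w (b(w) = w - 1*(-5) = w + 5 = 5 + w)
(b(t(-4)) - 30)*((3 + 3)*(2*4))**2 = ((5 - 4*(4 - 4)) - 30)*((3 + 3)*(2*4))**2 = ((5 - 4*0) - 30)*(6*8)**2 = ((5 + 0) - 30)*48**2 = (5 - 30)*2304 = -25*2304 = -57600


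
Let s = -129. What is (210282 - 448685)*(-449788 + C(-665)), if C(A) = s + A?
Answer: 107420100546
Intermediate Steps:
C(A) = -129 + A
(210282 - 448685)*(-449788 + C(-665)) = (210282 - 448685)*(-449788 + (-129 - 665)) = -238403*(-449788 - 794) = -238403*(-450582) = 107420100546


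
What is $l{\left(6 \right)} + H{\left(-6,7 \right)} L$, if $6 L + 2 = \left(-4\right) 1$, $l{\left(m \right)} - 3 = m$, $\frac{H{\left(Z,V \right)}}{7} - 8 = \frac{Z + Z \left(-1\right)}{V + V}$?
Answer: $-47$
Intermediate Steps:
$H{\left(Z,V \right)} = 56$ ($H{\left(Z,V \right)} = 56 + 7 \frac{Z + Z \left(-1\right)}{V + V} = 56 + 7 \frac{Z - Z}{2 V} = 56 + 7 \cdot 0 \frac{1}{2 V} = 56 + 7 \cdot 0 = 56 + 0 = 56$)
$l{\left(m \right)} = 3 + m$
$L = -1$ ($L = - \frac{1}{3} + \frac{\left(-4\right) 1}{6} = - \frac{1}{3} + \frac{1}{6} \left(-4\right) = - \frac{1}{3} - \frac{2}{3} = -1$)
$l{\left(6 \right)} + H{\left(-6,7 \right)} L = \left(3 + 6\right) + 56 \left(-1\right) = 9 - 56 = -47$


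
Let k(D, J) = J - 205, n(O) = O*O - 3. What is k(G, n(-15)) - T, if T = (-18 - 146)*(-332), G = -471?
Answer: -54431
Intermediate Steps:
n(O) = -3 + O² (n(O) = O² - 3 = -3 + O²)
k(D, J) = -205 + J
T = 54448 (T = -164*(-332) = 54448)
k(G, n(-15)) - T = (-205 + (-3 + (-15)²)) - 1*54448 = (-205 + (-3 + 225)) - 54448 = (-205 + 222) - 54448 = 17 - 54448 = -54431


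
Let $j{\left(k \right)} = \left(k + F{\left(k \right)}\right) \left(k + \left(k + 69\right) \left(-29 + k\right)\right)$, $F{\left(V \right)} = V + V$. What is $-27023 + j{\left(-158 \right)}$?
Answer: $-7840913$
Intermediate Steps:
$F{\left(V \right)} = 2 V$
$j{\left(k \right)} = 3 k \left(k + \left(-29 + k\right) \left(69 + k\right)\right)$ ($j{\left(k \right)} = \left(k + 2 k\right) \left(k + \left(k + 69\right) \left(-29 + k\right)\right) = 3 k \left(k + \left(69 + k\right) \left(-29 + k\right)\right) = 3 k \left(k + \left(-29 + k\right) \left(69 + k\right)\right)$)
$-27023 + j{\left(-158 \right)} = -27023 + 3 \left(-158\right) \left(-2001 + \left(-158\right)^{2} + 41 \left(-158\right)\right) = -27023 + 3 \left(-158\right) \left(-2001 + 24964 - 6478\right) = -27023 + 3 \left(-158\right) 16485 = -27023 - 7813890 = -7840913$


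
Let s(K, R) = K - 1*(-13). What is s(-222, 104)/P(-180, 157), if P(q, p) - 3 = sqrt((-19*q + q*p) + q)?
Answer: -209/8343 + 418*I*sqrt(695)/8343 ≈ -0.025051 + 1.3208*I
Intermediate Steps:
s(K, R) = 13 + K (s(K, R) = K + 13 = 13 + K)
P(q, p) = 3 + sqrt(-18*q + p*q) (P(q, p) = 3 + sqrt((-19*q + q*p) + q) = 3 + sqrt((-19*q + p*q) + q) = 3 + sqrt(-18*q + p*q))
s(-222, 104)/P(-180, 157) = (13 - 222)/(3 + sqrt(-180*(-18 + 157))) = -209/(3 + sqrt(-180*139)) = -209/(3 + sqrt(-25020)) = -209/(3 + 6*I*sqrt(695))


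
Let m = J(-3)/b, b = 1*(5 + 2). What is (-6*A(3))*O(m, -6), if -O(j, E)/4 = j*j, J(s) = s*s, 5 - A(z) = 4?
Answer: 1944/49 ≈ 39.673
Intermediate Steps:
A(z) = 1 (A(z) = 5 - 1*4 = 5 - 4 = 1)
J(s) = s²
b = 7 (b = 1*7 = 7)
m = 9/7 (m = (-3)²/7 = 9*(⅐) = 9/7 ≈ 1.2857)
O(j, E) = -4*j² (O(j, E) = -4*j*j = -4*j²)
(-6*A(3))*O(m, -6) = (-6*1)*(-4*(9/7)²) = -(-24)*81/49 = -6*(-324/49) = 1944/49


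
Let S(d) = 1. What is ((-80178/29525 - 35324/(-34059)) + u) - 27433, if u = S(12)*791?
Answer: -26792669239352/1005591975 ≈ -26644.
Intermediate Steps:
u = 791 (u = 1*791 = 791)
((-80178/29525 - 35324/(-34059)) + u) - 27433 = ((-80178/29525 - 35324/(-34059)) + 791) - 27433 = ((-80178*1/29525 - 35324*(-1/34059)) + 791) - 27433 = ((-80178/29525 + 35324/34059) + 791) - 27433 = (-1687841402/1005591975 + 791) - 27433 = 793735410823/1005591975 - 27433 = -26792669239352/1005591975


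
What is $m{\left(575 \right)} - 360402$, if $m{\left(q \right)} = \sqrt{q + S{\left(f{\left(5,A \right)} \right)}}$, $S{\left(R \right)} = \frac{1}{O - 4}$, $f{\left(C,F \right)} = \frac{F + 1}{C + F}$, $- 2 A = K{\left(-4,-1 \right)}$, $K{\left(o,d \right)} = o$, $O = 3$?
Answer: $-360402 + \sqrt{574} \approx -3.6038 \cdot 10^{5}$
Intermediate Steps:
$A = 2$ ($A = \left(- \frac{1}{2}\right) \left(-4\right) = 2$)
$f{\left(C,F \right)} = \frac{1 + F}{C + F}$
$S{\left(R \right)} = -1$ ($S{\left(R \right)} = \frac{1}{3 - 4} = \frac{1}{-1} = -1$)
$m{\left(q \right)} = \sqrt{-1 + q}$ ($m{\left(q \right)} = \sqrt{q - 1} = \sqrt{-1 + q}$)
$m{\left(575 \right)} - 360402 = \sqrt{-1 + 575} - 360402 = \sqrt{574} - 360402 = -360402 + \sqrt{574}$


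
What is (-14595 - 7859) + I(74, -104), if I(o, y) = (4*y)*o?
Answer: -53238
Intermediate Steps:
I(o, y) = 4*o*y
(-14595 - 7859) + I(74, -104) = (-14595 - 7859) + 4*74*(-104) = -22454 - 30784 = -53238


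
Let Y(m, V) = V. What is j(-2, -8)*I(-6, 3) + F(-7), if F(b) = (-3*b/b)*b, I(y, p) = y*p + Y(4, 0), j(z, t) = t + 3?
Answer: 111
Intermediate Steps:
j(z, t) = 3 + t
I(y, p) = p*y (I(y, p) = y*p + 0 = p*y + 0 = p*y)
F(b) = -3*b (F(b) = (-3*1)*b = -3*b)
j(-2, -8)*I(-6, 3) + F(-7) = (3 - 8)*(3*(-6)) - 3*(-7) = -5*(-18) + 21 = 90 + 21 = 111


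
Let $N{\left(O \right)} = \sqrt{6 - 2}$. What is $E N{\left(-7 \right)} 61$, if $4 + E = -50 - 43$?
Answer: $-11834$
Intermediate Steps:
$E = -97$ ($E = -4 - 93 = -97$)
$N{\left(O \right)} = 2$ ($N{\left(O \right)} = \sqrt{4} = 2$)
$E N{\left(-7 \right)} 61 = \left(-97\right) 2 \cdot 61 = \left(-194\right) 61 = -11834$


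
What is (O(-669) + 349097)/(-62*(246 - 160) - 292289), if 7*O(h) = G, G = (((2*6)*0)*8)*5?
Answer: -349097/297621 ≈ -1.1730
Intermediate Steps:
G = 0 (G = ((12*0)*8)*5 = (0*8)*5 = 0*5 = 0)
O(h) = 0 (O(h) = (⅐)*0 = 0)
(O(-669) + 349097)/(-62*(246 - 160) - 292289) = (0 + 349097)/(-62*(246 - 160) - 292289) = 349097/(-62*86 - 292289) = 349097/(-5332 - 292289) = 349097/(-297621) = 349097*(-1/297621) = -349097/297621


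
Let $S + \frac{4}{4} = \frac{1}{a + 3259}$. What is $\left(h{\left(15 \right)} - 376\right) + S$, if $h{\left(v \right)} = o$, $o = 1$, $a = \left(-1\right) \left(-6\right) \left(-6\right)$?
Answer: $- \frac{1211847}{3223} \approx -376.0$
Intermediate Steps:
$a = -36$ ($a = 6 \left(-6\right) = -36$)
$S = - \frac{3222}{3223}$ ($S = -1 + \frac{1}{-36 + 3259} = -1 + \frac{1}{3223} = - \frac{3222}{3223} \approx -0.99969$)
$h{\left(v \right)} = 1$
$\left(h{\left(15 \right)} - 376\right) + S = \left(1 - 376\right) - \frac{3222}{3223} = -375 - \frac{3222}{3223} = - \frac{1211847}{3223}$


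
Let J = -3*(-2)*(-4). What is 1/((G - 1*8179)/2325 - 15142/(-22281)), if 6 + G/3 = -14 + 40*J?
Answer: -17267775/70845763 ≈ -0.24374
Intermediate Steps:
J = -24 (J = 6*(-4) = -24)
G = -2940 (G = -18 + 3*(-14 + 40*(-24)) = -18 + 3*(-14 - 960) = -18 + 3*(-974) = -18 - 2922 = -2940)
1/((G - 1*8179)/2325 - 15142/(-22281)) = 1/((-2940 - 1*8179)/2325 - 15142/(-22281)) = 1/((-2940 - 8179)*(1/2325) - 15142*(-1/22281)) = 1/(-11119*1/2325 + 15142/22281) = 1/(-11119/2325 + 15142/22281) = 1/(-70845763/17267775) = -17267775/70845763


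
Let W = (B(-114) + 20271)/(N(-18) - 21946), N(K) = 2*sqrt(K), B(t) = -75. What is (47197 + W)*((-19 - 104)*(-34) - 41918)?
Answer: -214443364668329480/120406747 + 1143174384*I*sqrt(2)/120406747 ≈ -1.781e+9 + 13.427*I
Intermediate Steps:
W = 20196/(-21946 + 6*I*sqrt(2)) (W = (-75 + 20271)/(2*sqrt(-18) - 21946) = 20196/(2*(3*I*sqrt(2)) - 21946) = 20196/(6*I*sqrt(2) - 21946) = 20196/(-21946 + 6*I*sqrt(2)) ≈ -0.92026 - 0.00035581*I)
(47197 + W)*((-19 - 104)*(-34) - 41918) = (47197 + (-110805354/120406747 - 30294*I*sqrt(2)/120406747))*((-19 - 104)*(-34) - 41918) = (5682726432805/120406747 - 30294*I*sqrt(2)/120406747)*(-123*(-34) - 41918) = (5682726432805/120406747 - 30294*I*sqrt(2)/120406747)*(4182 - 41918) = (5682726432805/120406747 - 30294*I*sqrt(2)/120406747)*(-37736) = -214443364668329480/120406747 + 1143174384*I*sqrt(2)/120406747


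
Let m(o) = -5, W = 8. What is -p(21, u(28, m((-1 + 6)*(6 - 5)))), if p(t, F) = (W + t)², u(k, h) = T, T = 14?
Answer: -841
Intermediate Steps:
u(k, h) = 14
p(t, F) = (8 + t)²
-p(21, u(28, m((-1 + 6)*(6 - 5)))) = -(8 + 21)² = -1*29² = -1*841 = -841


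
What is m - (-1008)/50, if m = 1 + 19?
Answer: 1004/25 ≈ 40.160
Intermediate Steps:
m = 20
m - (-1008)/50 = 20 - (-1008)/50 = 20 - 24*(-21/25) = 20 + 504/25 = 1004/25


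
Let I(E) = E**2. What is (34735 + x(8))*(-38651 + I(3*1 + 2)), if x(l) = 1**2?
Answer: -1341712736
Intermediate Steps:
x(l) = 1
(34735 + x(8))*(-38651 + I(3*1 + 2)) = (34735 + 1)*(-38651 + (3*1 + 2)**2) = 34736*(-38651 + (3 + 2)**2) = 34736*(-38651 + 5**2) = 34736*(-38651 + 25) = 34736*(-38626) = -1341712736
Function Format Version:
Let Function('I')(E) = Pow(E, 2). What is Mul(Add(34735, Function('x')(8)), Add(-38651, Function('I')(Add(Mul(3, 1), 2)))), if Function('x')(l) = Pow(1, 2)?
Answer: -1341712736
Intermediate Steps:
Function('x')(l) = 1
Mul(Add(34735, Function('x')(8)), Add(-38651, Function('I')(Add(Mul(3, 1), 2)))) = Mul(Add(34735, 1), Add(-38651, Pow(Add(Mul(3, 1), 2), 2))) = Mul(34736, Add(-38651, Pow(Add(3, 2), 2))) = Mul(34736, Add(-38651, Pow(5, 2))) = Mul(34736, Add(-38651, 25)) = Mul(34736, -38626) = -1341712736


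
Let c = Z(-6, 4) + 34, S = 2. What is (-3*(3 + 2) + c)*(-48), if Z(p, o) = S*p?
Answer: -336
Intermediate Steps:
Z(p, o) = 2*p
c = 22 (c = 2*(-6) + 34 = -12 + 34 = 22)
(-3*(3 + 2) + c)*(-48) = (-3*(3 + 2) + 22)*(-48) = (-3*5 + 22)*(-48) = (-15 + 22)*(-48) = 7*(-48) = -336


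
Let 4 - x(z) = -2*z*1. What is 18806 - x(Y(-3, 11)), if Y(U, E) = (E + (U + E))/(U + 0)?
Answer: 56444/3 ≈ 18815.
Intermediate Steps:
Y(U, E) = (U + 2*E)/U (Y(U, E) = (E + (E + U))/U = (U + 2*E)/U)
x(z) = 4 + 2*z (x(z) = 4 - (-2*z) = 4 - (-2)*z = 4 + 2*z)
18806 - x(Y(-3, 11)) = 18806 - (4 + 2*((-3 + 2*11)/(-3))) = 18806 - (4 + 2*(-(-3 + 22)/3)) = 18806 - (4 + 2*(-⅓*19)) = 18806 - (4 + 2*(-19/3)) = 18806 - (4 - 38/3) = 18806 - 1*(-26/3) = 18806 + 26/3 = 56444/3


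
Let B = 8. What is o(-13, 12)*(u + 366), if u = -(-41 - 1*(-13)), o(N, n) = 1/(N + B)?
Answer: -394/5 ≈ -78.800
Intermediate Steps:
o(N, n) = 1/(8 + N) (o(N, n) = 1/(N + 8) = 1/(8 + N))
u = 28 (u = -(-41 + 13) = -1*(-28) = 28)
o(-13, 12)*(u + 366) = (28 + 366)/(8 - 13) = 394/(-5) = -1/5*394 = -394/5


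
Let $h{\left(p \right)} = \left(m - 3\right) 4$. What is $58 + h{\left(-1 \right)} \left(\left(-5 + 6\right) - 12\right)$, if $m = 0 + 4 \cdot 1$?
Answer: $14$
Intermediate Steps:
$m = 4$ ($m = 0 + 4 = 4$)
$h{\left(p \right)} = 4$ ($h{\left(p \right)} = \left(4 - 3\right) 4 = 1 \cdot 4 = 4$)
$58 + h{\left(-1 \right)} \left(\left(-5 + 6\right) - 12\right) = 58 + 4 \left(\left(-5 + 6\right) - 12\right) = 58 + 4 \left(1 - 12\right) = 58 + 4 \left(-11\right) = 58 - 44 = 14$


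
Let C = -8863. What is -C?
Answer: 8863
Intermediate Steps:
-C = -1*(-8863) = 8863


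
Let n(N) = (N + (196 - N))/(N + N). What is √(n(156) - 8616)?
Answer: I*√52415922/78 ≈ 92.819*I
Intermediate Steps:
n(N) = 98/N (n(N) = 196/((2*N)) = 196*(1/(2*N)) = 98/N)
√(n(156) - 8616) = √(98/156 - 8616) = √(98*(1/156) - 8616) = √(49/78 - 8616) = √(-671999/78) = I*√52415922/78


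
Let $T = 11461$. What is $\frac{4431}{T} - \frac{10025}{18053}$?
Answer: $- \frac{34903682}{206905433} \approx -0.16869$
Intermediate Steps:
$\frac{4431}{T} - \frac{10025}{18053} = \frac{4431}{11461} - \frac{10025}{18053} = - \frac{34903682}{206905433}$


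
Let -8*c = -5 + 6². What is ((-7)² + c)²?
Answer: 130321/64 ≈ 2036.3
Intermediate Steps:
c = -31/8 (c = -(-5 + 6²)/8 = -(-5 + 36)/8 = -⅛*31 = -31/8 ≈ -3.8750)
((-7)² + c)² = ((-7)² - 31/8)² = (49 - 31/8)² = (361/8)² = 130321/64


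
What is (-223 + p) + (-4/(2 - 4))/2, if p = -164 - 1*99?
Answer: -485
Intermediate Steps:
p = -263 (p = -164 - 99 = -263)
(-223 + p) + (-4/(2 - 4))/2 = (-223 - 263) + (-4/(2 - 4))/2 = -486 + (-4/(-2))*(1/2) = -486 - 1/2*(-4)*(1/2) = -486 + 2*(1/2) = -486 + 1 = -485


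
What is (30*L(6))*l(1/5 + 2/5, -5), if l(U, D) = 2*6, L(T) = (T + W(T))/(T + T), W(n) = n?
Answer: 360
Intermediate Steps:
L(T) = 1 (L(T) = (T + T)/(T + T) = (2*T)/((2*T)) = (2*T)*(1/(2*T)) = 1)
l(U, D) = 12
(30*L(6))*l(1/5 + 2/5, -5) = (30*1)*12 = 30*12 = 360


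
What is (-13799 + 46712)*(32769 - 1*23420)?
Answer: 307703637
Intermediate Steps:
(-13799 + 46712)*(32769 - 1*23420) = 32913*(32769 - 23420) = 32913*9349 = 307703637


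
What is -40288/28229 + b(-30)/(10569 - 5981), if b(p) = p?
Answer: -92844107/64757326 ≈ -1.4337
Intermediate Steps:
-40288/28229 + b(-30)/(10569 - 5981) = -40288/28229 - 30/(10569 - 5981) = -40288*1/28229 - 30/4588 = -40288/28229 - 30*1/4588 = -40288/28229 - 15/2294 = -92844107/64757326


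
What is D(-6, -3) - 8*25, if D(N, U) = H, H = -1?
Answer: -201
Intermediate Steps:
D(N, U) = -1
D(-6, -3) - 8*25 = -1 - 8*25 = -1 - 200 = -201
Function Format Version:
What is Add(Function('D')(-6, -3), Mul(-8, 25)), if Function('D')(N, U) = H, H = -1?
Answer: -201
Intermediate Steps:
Function('D')(N, U) = -1
Add(Function('D')(-6, -3), Mul(-8, 25)) = Add(-1, Mul(-8, 25)) = Add(-1, -200) = -201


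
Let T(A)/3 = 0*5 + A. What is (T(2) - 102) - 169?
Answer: -265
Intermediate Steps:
T(A) = 3*A (T(A) = 3*(0*5 + A) = 3*(0 + A) = 3*A)
(T(2) - 102) - 169 = (3*2 - 102) - 169 = (6 - 102) - 169 = -96 - 169 = -265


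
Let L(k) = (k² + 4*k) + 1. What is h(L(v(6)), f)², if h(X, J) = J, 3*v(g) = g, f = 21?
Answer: 441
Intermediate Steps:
v(g) = g/3
L(k) = 1 + k² + 4*k
h(L(v(6)), f)² = 21² = 441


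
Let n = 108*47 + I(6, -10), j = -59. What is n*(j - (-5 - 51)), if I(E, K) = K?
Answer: -15198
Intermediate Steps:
n = 5066 (n = 108*47 - 10 = 5076 - 10 = 5066)
n*(j - (-5 - 51)) = 5066*(-59 - (-5 - 51)) = 5066*(-59 - 1*(-56)) = 5066*(-59 + 56) = 5066*(-3) = -15198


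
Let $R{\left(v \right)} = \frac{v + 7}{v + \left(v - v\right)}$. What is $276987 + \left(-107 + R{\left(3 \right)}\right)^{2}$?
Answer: $\frac{2589604}{9} \approx 2.8773 \cdot 10^{5}$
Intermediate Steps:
$R{\left(v \right)} = \frac{7 + v}{v}$ ($R{\left(v \right)} = \frac{7 + v}{v + 0} = \frac{7 + v}{v}$)
$276987 + \left(-107 + R{\left(3 \right)}\right)^{2} = 276987 + \left(-107 + \frac{7 + 3}{3}\right)^{2} = 276987 + \left(-107 + \frac{1}{3} \cdot 10\right)^{2} = 276987 + \left(-107 + \frac{10}{3}\right)^{2} = 276987 + \left(- \frac{311}{3}\right)^{2} = 276987 + \frac{96721}{9} = \frac{2589604}{9}$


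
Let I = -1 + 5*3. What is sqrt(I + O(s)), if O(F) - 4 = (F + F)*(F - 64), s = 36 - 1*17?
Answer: 6*I*sqrt(47) ≈ 41.134*I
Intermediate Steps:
s = 19 (s = 36 - 17 = 19)
O(F) = 4 + 2*F*(-64 + F) (O(F) = 4 + (F + F)*(F - 64) = 4 + (2*F)*(-64 + F) = 4 + 2*F*(-64 + F))
I = 14 (I = -1 + 15 = 14)
sqrt(I + O(s)) = sqrt(14 + (4 - 128*19 + 2*19**2)) = sqrt(14 + (4 - 2432 + 2*361)) = sqrt(14 + (4 - 2432 + 722)) = sqrt(14 - 1706) = sqrt(-1692) = 6*I*sqrt(47)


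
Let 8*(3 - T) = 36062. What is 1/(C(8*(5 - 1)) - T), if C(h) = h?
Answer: 4/18147 ≈ 0.00022042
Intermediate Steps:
T = -18019/4 (T = 3 - ⅛*36062 = 3 - 18031/4 = -18019/4 ≈ -4504.8)
1/(C(8*(5 - 1)) - T) = 1/(8*(5 - 1) - 1*(-18019/4)) = 1/(8*4 + 18019/4) = 1/(32 + 18019/4) = 1/(18147/4) = 4/18147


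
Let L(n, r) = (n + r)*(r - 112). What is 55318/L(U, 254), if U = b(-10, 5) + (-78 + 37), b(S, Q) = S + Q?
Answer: 27659/14768 ≈ 1.8729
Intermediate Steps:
b(S, Q) = Q + S
U = -46 (U = (5 - 10) + (-78 + 37) = -5 - 41 = -46)
L(n, r) = (-112 + r)*(n + r) (L(n, r) = (n + r)*(-112 + r) = (-112 + r)*(n + r))
55318/L(U, 254) = 55318/(254² - 112*(-46) - 112*254 - 46*254) = 55318/(64516 + 5152 - 28448 - 11684) = 55318/29536 = 55318*(1/29536) = 27659/14768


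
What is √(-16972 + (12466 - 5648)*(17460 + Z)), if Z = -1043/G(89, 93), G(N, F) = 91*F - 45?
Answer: √2108599421989065/4209 ≈ 10910.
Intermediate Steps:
G(N, F) = -45 + 91*F
Z = -1043/8418 (Z = -1043/(-45 + 91*93) = -1043/(-45 + 8463) = -1043/8418 ≈ -0.12390)
√(-16972 + (12466 - 5648)*(17460 + Z)) = √(-16972 + (12466 - 5648)*(17460 - 1043/8418)) = √(-16972 + 6818*(146977237/8418)) = √(-16972 + 501045400933/4209) = √(500973965785/4209) = √2108599421989065/4209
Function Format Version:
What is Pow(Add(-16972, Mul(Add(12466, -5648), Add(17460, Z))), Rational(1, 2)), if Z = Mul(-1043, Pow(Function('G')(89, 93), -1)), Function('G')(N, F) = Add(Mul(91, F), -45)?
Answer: Mul(Rational(1, 4209), Pow(2108599421989065, Rational(1, 2))) ≈ 10910.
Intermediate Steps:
Function('G')(N, F) = Add(-45, Mul(91, F))
Z = Rational(-1043, 8418) (Z = Mul(-1043, Pow(Add(-45, Mul(91, 93)), -1)) = Mul(-1043, Pow(Add(-45, 8463), -1)) = Mul(-1043, Pow(8418, -1)) = Mul(-1043, Rational(1, 8418)) = Rational(-1043, 8418) ≈ -0.12390)
Pow(Add(-16972, Mul(Add(12466, -5648), Add(17460, Z))), Rational(1, 2)) = Pow(Add(-16972, Mul(Add(12466, -5648), Add(17460, Rational(-1043, 8418)))), Rational(1, 2)) = Pow(Add(-16972, Mul(6818, Rational(146977237, 8418))), Rational(1, 2)) = Pow(Add(-16972, Rational(501045400933, 4209)), Rational(1, 2)) = Pow(Rational(500973965785, 4209), Rational(1, 2)) = Mul(Rational(1, 4209), Pow(2108599421989065, Rational(1, 2)))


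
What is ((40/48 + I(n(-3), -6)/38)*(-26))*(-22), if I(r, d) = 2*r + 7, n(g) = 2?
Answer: 36608/57 ≈ 642.25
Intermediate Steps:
I(r, d) = 7 + 2*r
((40/48 + I(n(-3), -6)/38)*(-26))*(-22) = ((40/48 + (7 + 2*2)/38)*(-26))*(-22) = ((40*(1/48) + (7 + 4)*(1/38))*(-26))*(-22) = ((⅚ + 11*(1/38))*(-26))*(-22) = ((⅚ + 11/38)*(-26))*(-22) = ((64/57)*(-26))*(-22) = -1664/57*(-22) = 36608/57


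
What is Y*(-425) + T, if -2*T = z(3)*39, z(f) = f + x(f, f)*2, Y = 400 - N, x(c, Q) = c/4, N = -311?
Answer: -1209051/4 ≈ -3.0226e+5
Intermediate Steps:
x(c, Q) = c/4 (x(c, Q) = c*(¼) = c/4)
Y = 711 (Y = 400 - 1*(-311) = 400 + 311 = 711)
z(f) = 3*f/2 (z(f) = f + (f/4)*2 = f + f/2 = 3*f/2)
T = -351/4 (T = -(3/2)*3*39/2 = -9*39/4 = -½*351/2 = -351/4 ≈ -87.750)
Y*(-425) + T = 711*(-425) - 351/4 = -302175 - 351/4 = -1209051/4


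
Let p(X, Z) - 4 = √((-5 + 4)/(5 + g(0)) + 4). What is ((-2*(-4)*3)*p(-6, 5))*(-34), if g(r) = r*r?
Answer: -3264 - 816*√95/5 ≈ -4854.7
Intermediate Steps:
g(r) = r²
p(X, Z) = 4 + √95/5 (p(X, Z) = 4 + √((-5 + 4)/(5 + 0²) + 4) = 4 + √(-1/(5 + 0) + 4) = 4 + √(-1/5 + 4) = 4 + √(-1*⅕ + 4) = 4 + √(-⅕ + 4) = 4 + √(19/5) = 4 + √95/5)
((-2*(-4)*3)*p(-6, 5))*(-34) = ((-2*(-4)*3)*(4 + √95/5))*(-34) = ((8*3)*(4 + √95/5))*(-34) = (24*(4 + √95/5))*(-34) = (96 + 24*√95/5)*(-34) = -3264 - 816*√95/5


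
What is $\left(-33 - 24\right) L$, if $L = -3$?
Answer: $171$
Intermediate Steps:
$\left(-33 - 24\right) L = \left(-33 - 24\right) \left(-3\right) = \left(-57\right) \left(-3\right) = 171$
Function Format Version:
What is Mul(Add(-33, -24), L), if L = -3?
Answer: 171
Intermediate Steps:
Mul(Add(-33, -24), L) = Mul(Add(-33, -24), -3) = Mul(-57, -3) = 171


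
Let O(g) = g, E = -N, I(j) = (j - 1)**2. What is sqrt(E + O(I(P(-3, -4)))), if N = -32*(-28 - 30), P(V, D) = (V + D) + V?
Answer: I*sqrt(1735) ≈ 41.653*I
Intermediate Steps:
P(V, D) = D + 2*V (P(V, D) = (D + V) + V = D + 2*V)
I(j) = (-1 + j)**2
N = 1856 (N = -32*(-58) = 1856)
E = -1856 (E = -1*1856 = -1856)
sqrt(E + O(I(P(-3, -4)))) = sqrt(-1856 + (-1 + (-4 + 2*(-3)))**2) = sqrt(-1856 + (-1 + (-4 - 6))**2) = sqrt(-1856 + (-1 - 10)**2) = sqrt(-1856 + (-11)**2) = sqrt(-1856 + 121) = sqrt(-1735) = I*sqrt(1735)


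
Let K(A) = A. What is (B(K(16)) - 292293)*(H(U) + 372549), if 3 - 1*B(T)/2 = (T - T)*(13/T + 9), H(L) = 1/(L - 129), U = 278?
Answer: -16224793497174/149 ≈ -1.0889e+11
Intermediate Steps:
H(L) = 1/(-129 + L)
B(T) = 6 (B(T) = 6 - 2*(T - T)*(13/T + 9) = 6 - 0*(9 + 13/T) = 6 - 2*0 = 6 + 0 = 6)
(B(K(16)) - 292293)*(H(U) + 372549) = (6 - 292293)*(1/(-129 + 278) + 372549) = -292287*(1/149 + 372549) = -292287*55509802/149 = -16224793497174/149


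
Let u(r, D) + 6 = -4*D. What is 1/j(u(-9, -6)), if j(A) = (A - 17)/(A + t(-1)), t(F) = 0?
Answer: 18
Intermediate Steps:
u(r, D) = -6 - 4*D
j(A) = (-17 + A)/A (j(A) = (A - 17)/(A + 0) = (-17 + A)/A)
1/j(u(-9, -6)) = 1/((-17 + (-6 - 4*(-6)))/(-6 - 4*(-6))) = 1/((-17 + (-6 + 24))/(-6 + 24)) = 1/((-17 + 18)/18) = 1/((1/18)*1) = 1/(1/18) = 18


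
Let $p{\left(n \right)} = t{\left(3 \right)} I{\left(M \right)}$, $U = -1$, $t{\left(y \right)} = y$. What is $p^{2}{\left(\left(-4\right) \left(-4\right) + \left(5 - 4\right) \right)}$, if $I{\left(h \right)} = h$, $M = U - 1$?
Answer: $36$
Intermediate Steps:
$M = -2$ ($M = -1 - 1 = -2$)
$p{\left(n \right)} = -6$ ($p{\left(n \right)} = 3 \left(-2\right) = -6$)
$p^{2}{\left(\left(-4\right) \left(-4\right) + \left(5 - 4\right) \right)} = \left(-6\right)^{2} = 36$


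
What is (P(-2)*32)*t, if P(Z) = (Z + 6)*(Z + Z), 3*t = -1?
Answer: 512/3 ≈ 170.67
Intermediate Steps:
t = -⅓ (t = (⅓)*(-1) = -⅓ ≈ -0.33333)
P(Z) = 2*Z*(6 + Z) (P(Z) = (6 + Z)*(2*Z) = 2*Z*(6 + Z))
(P(-2)*32)*t = ((2*(-2)*(6 - 2))*32)*(-⅓) = ((2*(-2)*4)*32)*(-⅓) = -16*32*(-⅓) = -512*(-⅓) = 512/3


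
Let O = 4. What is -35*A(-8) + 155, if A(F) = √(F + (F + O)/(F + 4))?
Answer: 155 - 35*I*√7 ≈ 155.0 - 92.601*I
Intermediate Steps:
A(F) = √(1 + F) (A(F) = √(F + (F + 4)/(F + 4)) = √(F + (4 + F)/(4 + F)) = √(F + 1) = √(1 + F))
-35*A(-8) + 155 = -35*√(4 - 8 - 8*(4 - 8))*(I/2) + 155 = -35*√(4 - 8 - 8*(-4))*(I/2) + 155 = -35*I*√(4 - 8 + 32)/2 + 155 = -35*I*√7 + 155 = 155 - 35*I*√7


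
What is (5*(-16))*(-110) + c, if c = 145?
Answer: 8945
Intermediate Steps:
(5*(-16))*(-110) + c = (5*(-16))*(-110) + 145 = -80*(-110) + 145 = 8800 + 145 = 8945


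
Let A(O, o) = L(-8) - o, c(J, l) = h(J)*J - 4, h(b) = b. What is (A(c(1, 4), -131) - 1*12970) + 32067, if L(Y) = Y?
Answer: 19220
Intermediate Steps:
c(J, l) = -4 + J**2 (c(J, l) = J*J - 4 = J**2 - 4 = -4 + J**2)
A(O, o) = -8 - o
(A(c(1, 4), -131) - 1*12970) + 32067 = ((-8 - 1*(-131)) - 1*12970) + 32067 = ((-8 + 131) - 12970) + 32067 = (123 - 12970) + 32067 = -12847 + 32067 = 19220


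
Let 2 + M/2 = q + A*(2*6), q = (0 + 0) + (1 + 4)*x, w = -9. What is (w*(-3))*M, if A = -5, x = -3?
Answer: -4158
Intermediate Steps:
q = -15 (q = (0 + 0) + (1 + 4)*(-3) = 0 + 5*(-3) = 0 - 15 = -15)
M = -154 (M = -4 + 2*(-15 - 10*6) = -4 + 2*(-15 - 5*12) = -4 + 2*(-15 - 60) = -4 + 2*(-75) = -4 - 150 = -154)
(w*(-3))*M = -9*(-3)*(-154) = 27*(-154) = -4158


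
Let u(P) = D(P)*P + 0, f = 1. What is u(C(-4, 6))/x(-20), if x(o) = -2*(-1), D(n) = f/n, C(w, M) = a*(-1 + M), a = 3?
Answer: ½ ≈ 0.50000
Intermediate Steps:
C(w, M) = -3 + 3*M (C(w, M) = 3*(-1 + M) = -3 + 3*M)
D(n) = 1/n
x(o) = 2
u(P) = 1 (u(P) = P/P + 0 = 1 + 0 = 1)
u(C(-4, 6))/x(-20) = 1/2 = 1*(½) = ½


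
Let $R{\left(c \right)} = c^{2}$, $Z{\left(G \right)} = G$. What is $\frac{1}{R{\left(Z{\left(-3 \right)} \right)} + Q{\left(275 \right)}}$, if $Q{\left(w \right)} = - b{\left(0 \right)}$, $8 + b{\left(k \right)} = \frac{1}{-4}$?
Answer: $\frac{4}{69} \approx 0.057971$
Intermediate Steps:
$b{\left(k \right)} = - \frac{33}{4}$ ($b{\left(k \right)} = -8 + \frac{1}{-4} = -8 - \frac{1}{4} = - \frac{33}{4}$)
$Q{\left(w \right)} = \frac{33}{4}$ ($Q{\left(w \right)} = \left(-1\right) \left(- \frac{33}{4}\right) = \frac{33}{4}$)
$\frac{1}{R{\left(Z{\left(-3 \right)} \right)} + Q{\left(275 \right)}} = \frac{1}{\left(-3\right)^{2} + \frac{33}{4}} = \frac{1}{9 + \frac{33}{4}} = \frac{1}{\frac{69}{4}} = \frac{4}{69}$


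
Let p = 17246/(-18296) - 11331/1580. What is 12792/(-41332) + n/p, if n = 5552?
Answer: -103696843742798/151482203653 ≈ -684.55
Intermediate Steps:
p = -14660041/1806730 (p = 17246*(-1/18296) - 11331*1/1580 = -8623/9148 - 11331/1580 = -14660041/1806730 ≈ -8.1141)
12792/(-41332) + n/p = 12792/(-41332) + 5552/(-14660041/1806730) = 12792*(-1/41332) + 5552*(-1806730/14660041) = -3198/10333 - 10030964960/14660041 = -103696843742798/151482203653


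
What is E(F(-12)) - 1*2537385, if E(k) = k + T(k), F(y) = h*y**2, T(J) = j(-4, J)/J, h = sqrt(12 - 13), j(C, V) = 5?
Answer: -2537385 + 20731*I/144 ≈ -2.5374e+6 + 143.97*I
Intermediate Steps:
h = I (h = sqrt(-1) = I ≈ 1.0*I)
T(J) = 5/J
F(y) = I*y**2
E(k) = k + 5/k
E(F(-12)) - 1*2537385 = (I*(-12)**2 + 5/((I*(-12)**2))) - 1*2537385 = (I*144 + 5/((I*144))) - 2537385 = (144*I + 5/((144*I))) - 2537385 = (144*I + 5*(-I/144)) - 2537385 = (144*I - 5*I/144) - 2537385 = 20731*I/144 - 2537385 = -2537385 + 20731*I/144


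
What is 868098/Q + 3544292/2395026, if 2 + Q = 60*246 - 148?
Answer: 177574948889/2915944155 ≈ 60.898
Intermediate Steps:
Q = 14610 (Q = -2 + (60*246 - 148) = -2 + (14760 - 148) = -2 + 14612 = 14610)
868098/Q + 3544292/2395026 = 868098/14610 + 3544292/2395026 = 868098*(1/14610) + 3544292*(1/2395026) = 144683/2435 + 1772146/1197513 = 177574948889/2915944155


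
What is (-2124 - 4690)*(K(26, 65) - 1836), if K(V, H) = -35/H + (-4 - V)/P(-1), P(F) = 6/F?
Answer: 162241340/13 ≈ 1.2480e+7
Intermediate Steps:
K(V, H) = ⅔ - 35/H + V/6 (K(V, H) = -35/H + (-4 - V)/((6/(-1))) = -35/H + (-4 - V)/((6*(-1))) = -35/H + (-4 - V)/(-6) = -35/H + (-4 - V)*(-⅙) = -35/H + (⅔ + V/6) = ⅔ - 35/H + V/6)
(-2124 - 4690)*(K(26, 65) - 1836) = (-2124 - 4690)*((⅙)*(-210 + 65*(4 + 26))/65 - 1836) = -6814*((⅙)*(1/65)*(-210 + 65*30) - 1836) = -6814*((⅙)*(1/65)*(-210 + 1950) - 1836) = -6814*((⅙)*(1/65)*1740 - 1836) = -6814*(58/13 - 1836) = -6814*(-23810/13) = 162241340/13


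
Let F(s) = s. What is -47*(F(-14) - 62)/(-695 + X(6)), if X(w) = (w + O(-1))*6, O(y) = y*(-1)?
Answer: -3572/653 ≈ -5.4701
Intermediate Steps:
O(y) = -y
X(w) = 6 + 6*w (X(w) = (w - 1*(-1))*6 = (w + 1)*6 = (1 + w)*6 = 6 + 6*w)
-47*(F(-14) - 62)/(-695 + X(6)) = -47*(-14 - 62)/(-695 + (6 + 6*6)) = -(-3572)/(-695 + (6 + 36)) = -(-3572)/(-695 + 42) = -(-3572)/(-653) = -(-3572)*(-1)/653 = -47*76/653 = -3572/653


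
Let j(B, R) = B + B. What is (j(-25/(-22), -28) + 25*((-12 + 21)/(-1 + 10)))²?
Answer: 90000/121 ≈ 743.80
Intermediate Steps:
j(B, R) = 2*B
(j(-25/(-22), -28) + 25*((-12 + 21)/(-1 + 10)))² = (2*(-25/(-22)) + 25*((-12 + 21)/(-1 + 10)))² = (2*(-25*(-1/22)) + 25*(9/9))² = (2*(25/22) + 25*(9*(⅑)))² = (25/11 + 25*1)² = (25/11 + 25)² = (300/11)² = 90000/121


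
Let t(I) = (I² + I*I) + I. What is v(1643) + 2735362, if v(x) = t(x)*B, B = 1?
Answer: 8135903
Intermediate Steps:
t(I) = I + 2*I² (t(I) = (I² + I²) + I = 2*I² + I = I + 2*I²)
v(x) = x*(1 + 2*x) (v(x) = (x*(1 + 2*x))*1 = x*(1 + 2*x))
v(1643) + 2735362 = 1643*(1 + 2*1643) + 2735362 = 1643*(1 + 3286) + 2735362 = 1643*3287 + 2735362 = 5400541 + 2735362 = 8135903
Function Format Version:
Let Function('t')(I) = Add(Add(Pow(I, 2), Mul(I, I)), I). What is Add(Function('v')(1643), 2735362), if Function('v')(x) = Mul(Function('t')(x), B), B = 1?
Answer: 8135903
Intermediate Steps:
Function('t')(I) = Add(I, Mul(2, Pow(I, 2))) (Function('t')(I) = Add(Add(Pow(I, 2), Pow(I, 2)), I) = Add(Mul(2, Pow(I, 2)), I) = Add(I, Mul(2, Pow(I, 2))))
Function('v')(x) = Mul(x, Add(1, Mul(2, x))) (Function('v')(x) = Mul(Mul(x, Add(1, Mul(2, x))), 1) = Mul(x, Add(1, Mul(2, x))))
Add(Function('v')(1643), 2735362) = Add(Mul(1643, Add(1, Mul(2, 1643))), 2735362) = Add(Mul(1643, Add(1, 3286)), 2735362) = Add(Mul(1643, 3287), 2735362) = Add(5400541, 2735362) = 8135903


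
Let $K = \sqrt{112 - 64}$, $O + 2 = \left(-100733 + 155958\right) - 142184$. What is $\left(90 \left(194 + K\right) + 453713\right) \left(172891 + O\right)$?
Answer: $40487895890 + 30934800 \sqrt{3} \approx 4.0541 \cdot 10^{10}$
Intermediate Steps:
$O = -86961$ ($O = -2 + \left(\left(-100733 + 155958\right) - 142184\right) = -2 + \left(55225 - 142184\right) = -2 - 86959 = -86961$)
$K = 4 \sqrt{3}$ ($K = \sqrt{112 + \left(\left(-38 - 28\right) + 2\right)} = \sqrt{112 + \left(-66 + 2\right)} = \sqrt{112 - 64} = \sqrt{48} = 4 \sqrt{3} \approx 6.9282$)
$\left(90 \left(194 + K\right) + 453713\right) \left(172891 + O\right) = \left(90 \left(194 + 4 \sqrt{3}\right) + 453713\right) \left(172891 - 86961\right) = \left(\left(17460 + 360 \sqrt{3}\right) + 453713\right) 85930 = \left(471173 + 360 \sqrt{3}\right) 85930 = 40487895890 + 30934800 \sqrt{3}$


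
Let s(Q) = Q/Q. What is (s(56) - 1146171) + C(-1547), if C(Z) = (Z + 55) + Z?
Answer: -1149209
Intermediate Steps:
C(Z) = 55 + 2*Z (C(Z) = (55 + Z) + Z = 55 + 2*Z)
s(Q) = 1
(s(56) - 1146171) + C(-1547) = (1 - 1146171) + (55 + 2*(-1547)) = -1146170 + (55 - 3094) = -1146170 - 3039 = -1149209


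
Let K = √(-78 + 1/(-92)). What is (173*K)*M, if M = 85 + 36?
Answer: 20933*I*√165071/46 ≈ 1.8489e+5*I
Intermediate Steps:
M = 121
K = I*√165071/46 (K = √(-78 - 1/92) = √(-7177/92) = I*√165071/46 ≈ 8.8324*I)
(173*K)*M = (173*(I*√165071/46))*121 = (173*I*√165071/46)*121 = 20933*I*√165071/46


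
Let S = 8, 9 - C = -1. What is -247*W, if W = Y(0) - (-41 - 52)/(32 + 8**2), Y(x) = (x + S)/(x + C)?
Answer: -69901/160 ≈ -436.88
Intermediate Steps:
C = 10 (C = 9 - 1*(-1) = 9 + 1 = 10)
Y(x) = (8 + x)/(10 + x) (Y(x) = (x + 8)/(x + 10) = (8 + x)/(10 + x))
W = 283/160 (W = (8 + 0)/(10 + 0) - (-41 - 52)/(32 + 8**2) = 8/10 - (-93)/(32 + 64) = (1/10)*8 - (-93)/96 = 4/5 - (-93)/96 = 4/5 - 1*(-31/32) = 4/5 + 31/32 = 283/160 ≈ 1.7687)
-247*W = -247*283/160 = -69901/160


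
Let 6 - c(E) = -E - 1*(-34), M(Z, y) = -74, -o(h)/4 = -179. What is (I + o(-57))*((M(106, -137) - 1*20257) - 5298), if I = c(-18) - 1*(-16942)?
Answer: -451377948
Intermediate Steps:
o(h) = 716 (o(h) = -4*(-179) = 716)
c(E) = -28 + E (c(E) = 6 - (-E - 1*(-34)) = 6 - (-E + 34) = 6 - (34 - E) = 6 + (-34 + E) = -28 + E)
I = 16896 (I = (-28 - 18) - 1*(-16942) = -46 + 16942 = 16896)
(I + o(-57))*((M(106, -137) - 1*20257) - 5298) = (16896 + 716)*((-74 - 1*20257) - 5298) = 17612*((-74 - 20257) - 5298) = 17612*(-20331 - 5298) = 17612*(-25629) = -451377948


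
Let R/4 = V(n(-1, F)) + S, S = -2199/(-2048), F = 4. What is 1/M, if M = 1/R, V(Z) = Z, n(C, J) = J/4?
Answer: 4247/512 ≈ 8.2949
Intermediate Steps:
n(C, J) = J/4 (n(C, J) = J*(1/4) = J/4)
S = 2199/2048 (S = -2199*(-1/2048) = 2199/2048 ≈ 1.0737)
R = 4247/512 (R = 4*((1/4)*4 + 2199/2048) = 4*(1 + 2199/2048) = 4*(4247/2048) = 4247/512 ≈ 8.2949)
M = 512/4247 (M = 1/(4247/512) = 512/4247 ≈ 0.12056)
1/M = 1/(512/4247) = 4247/512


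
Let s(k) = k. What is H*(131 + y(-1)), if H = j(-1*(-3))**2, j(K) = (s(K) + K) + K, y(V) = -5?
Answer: 10206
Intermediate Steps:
j(K) = 3*K (j(K) = (K + K) + K = 2*K + K = 3*K)
H = 81 (H = (3*(-1*(-3)))**2 = (3*3)**2 = 9**2 = 81)
H*(131 + y(-1)) = 81*(131 - 5) = 81*126 = 10206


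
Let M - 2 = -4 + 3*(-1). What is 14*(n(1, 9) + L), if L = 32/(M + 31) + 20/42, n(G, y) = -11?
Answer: -5074/39 ≈ -130.10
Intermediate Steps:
M = -5 (M = 2 + (-4 + 3*(-1)) = 2 + (-4 - 3) = 2 - 7 = -5)
L = 466/273 (L = 32/(-5 + 31) + 20/42 = 32/26 + 20*(1/42) = 32*(1/26) + 10/21 = 16/13 + 10/21 = 466/273 ≈ 1.7070)
14*(n(1, 9) + L) = 14*(-11 + 466/273) = 14*(-2537/273) = -5074/39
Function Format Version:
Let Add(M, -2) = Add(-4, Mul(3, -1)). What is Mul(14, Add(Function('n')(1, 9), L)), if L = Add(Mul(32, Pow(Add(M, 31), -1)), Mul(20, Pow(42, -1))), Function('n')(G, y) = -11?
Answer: Rational(-5074, 39) ≈ -130.10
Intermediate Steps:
M = -5 (M = Add(2, Add(-4, Mul(3, -1))) = Add(2, Add(-4, -3)) = Add(2, -7) = -5)
L = Rational(466, 273) (L = Add(Mul(32, Pow(Add(-5, 31), -1)), Mul(20, Pow(42, -1))) = Add(Mul(32, Pow(26, -1)), Mul(20, Rational(1, 42))) = Add(Mul(32, Rational(1, 26)), Rational(10, 21)) = Add(Rational(16, 13), Rational(10, 21)) = Rational(466, 273) ≈ 1.7070)
Mul(14, Add(Function('n')(1, 9), L)) = Mul(14, Add(-11, Rational(466, 273))) = Mul(14, Rational(-2537, 273)) = Rational(-5074, 39)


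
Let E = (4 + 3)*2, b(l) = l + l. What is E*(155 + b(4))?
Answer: 2282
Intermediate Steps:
b(l) = 2*l
E = 14 (E = 7*2 = 14)
E*(155 + b(4)) = 14*(155 + 2*4) = 14*(155 + 8) = 14*163 = 2282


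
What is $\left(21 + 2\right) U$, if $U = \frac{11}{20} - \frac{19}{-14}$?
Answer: $\frac{6141}{140} \approx 43.864$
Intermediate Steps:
$U = \frac{267}{140}$ ($U = 11 \cdot \frac{1}{20} - - \frac{19}{14} = \frac{11}{20} + \frac{19}{14} = \frac{267}{140} \approx 1.9071$)
$\left(21 + 2\right) U = \left(21 + 2\right) \frac{267}{140} = 23 \cdot \frac{267}{140} = \frac{6141}{140}$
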